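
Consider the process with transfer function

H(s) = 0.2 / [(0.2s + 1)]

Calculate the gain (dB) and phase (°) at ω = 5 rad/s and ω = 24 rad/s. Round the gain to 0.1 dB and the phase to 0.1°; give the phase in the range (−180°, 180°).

ω = 5: -17.0 dB, -45.0°; ω = 24: -27.8 dB, -78.2°

At ω = 5 rad/s:
pole (1 + j5·0.2) = 1 + j1 → |·| ≈ 1.4142, ∠ ≈ 45.00°
|H| = 0.2 · 1 / (1.4142) ≈ 0.14142
Gain = 20 log₁₀(0.14142) ≈ -16.99 dB
∠H = (0°) − (45.00°) = -45.00°

At ω = 24 rad/s:
pole (1 + j24·0.2) = 1 + j4.8 → |·| ≈ 4.9031, ∠ ≈ 78.23°
|H| = 0.2 · 1 / (4.9031) ≈ 0.040791
Gain = 20 log₁₀(0.040791) ≈ -27.79 dB
∠H = (0°) − (78.23°) = -78.23°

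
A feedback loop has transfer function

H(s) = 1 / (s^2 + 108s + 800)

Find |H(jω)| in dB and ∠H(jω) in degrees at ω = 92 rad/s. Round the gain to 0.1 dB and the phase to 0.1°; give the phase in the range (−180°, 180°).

-82.0 dB, -127.6°

Substitute s = j92:
Numerator: 1 = 1 + j0
Denominator: (j92)^2 + 108(j92) + 800 = -7664 + j9936
|N| = √(1² + 0²) ≈ 1, ∠N ≈ 0.00°
|D| = √(7664² + 9936²) ≈ 12548, ∠D ≈ 127.64°
|H| = 1 / 12548 ≈ 7.9694e-05
Gain = 20 log₁₀(7.9694e-05) ≈ -81.97 dB
∠H = 0.00° − 127.64° = -127.64°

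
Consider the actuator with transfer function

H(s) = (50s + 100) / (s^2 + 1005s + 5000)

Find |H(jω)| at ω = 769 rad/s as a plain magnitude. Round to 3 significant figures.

0.0396

Substitute s = j769:
Numerator: 50(j769) + 100 = 100 + j38450
Denominator: (j769)^2 + 1005(j769) + 5000 = -586361 + j772845
|N| = √(100² + 38450²) ≈ 38450, ∠N ≈ 89.85°
|D| = √(586361² + 772845²) ≈ 9.7011e+05, ∠D ≈ 127.19°
|H| = 38450 / 9.7011e+05 ≈ 0.039635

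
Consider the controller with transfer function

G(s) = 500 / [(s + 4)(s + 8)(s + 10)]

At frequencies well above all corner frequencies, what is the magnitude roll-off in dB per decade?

Each pole contributes −20 dB/decade at high frequency; each zero contributes +20 dB/decade.
Net: 0 zero(s) − 3 pole(s) → -60 dB/decade.

-60 dB/decade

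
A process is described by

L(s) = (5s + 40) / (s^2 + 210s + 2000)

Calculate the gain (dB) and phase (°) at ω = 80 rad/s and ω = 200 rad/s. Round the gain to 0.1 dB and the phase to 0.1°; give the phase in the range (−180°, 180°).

ω = 80: -32.7 dB, -20.4°; ω = 200: -35.1 dB, -44.4°

Substitute s = j80:
Numerator: 5(j80) + 40 = 40 + j400
Denominator: (j80)^2 + 210(j80) + 2000 = -4400 + j16800
|N| = √(40² + 400²) ≈ 402, ∠N ≈ 84.29°
|D| = √(4400² + 16800²) ≈ 17367, ∠D ≈ 104.68°
|L| = 402 / 17367 ≈ 0.023147
Gain = 20 log₁₀(0.023147) ≈ -32.71 dB
∠L = 84.29° − 104.68° = -20.39°

Substitute s = j200:
Numerator: 5(j200) + 40 = 40 + j1000
Denominator: (j200)^2 + 210(j200) + 2000 = -38000 + j42000
|N| = √(40² + 1000²) ≈ 1000.8, ∠N ≈ 87.71°
|D| = √(38000² + 42000²) ≈ 56639, ∠D ≈ 132.14°
|L| = 1000.8 / 56639 ≈ 0.01767
Gain = 20 log₁₀(0.01767) ≈ -35.06 dB
∠L = 87.71° − 132.14° = -44.43°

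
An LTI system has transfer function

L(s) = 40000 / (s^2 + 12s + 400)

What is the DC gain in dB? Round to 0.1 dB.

L(0) = 40000 / 400 = 100
20 log₁₀(100) ≈ 40.00 dB

40.0 dB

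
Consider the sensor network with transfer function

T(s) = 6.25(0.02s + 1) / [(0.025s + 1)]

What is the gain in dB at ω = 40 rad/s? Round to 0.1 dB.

15.1 dB

At ω = 40 rad/s:
zero (1 + j40·0.02) = 1 + j0.8 → |·| ≈ 1.2806, ∠ ≈ 38.66°
pole (1 + j40·0.025) = 1 + j1 → |·| ≈ 1.4142, ∠ ≈ 45.00°
|T| = 6.25 · 1.2806 / (1.4142) ≈ 5.6596
Gain = 20 log₁₀(5.6596) ≈ 15.06 dB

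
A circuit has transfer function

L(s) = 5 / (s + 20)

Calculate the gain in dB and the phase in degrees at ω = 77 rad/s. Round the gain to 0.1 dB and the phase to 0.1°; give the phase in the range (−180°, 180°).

-24.0 dB, -75.4°

Substitute s = j77:
Numerator: 5 = 5 + j0
Denominator: (j77) + 20 = 20 + j77
|N| = √(5² + 0²) ≈ 5, ∠N ≈ 0.00°
|D| = √(20² + 77²) ≈ 79.555, ∠D ≈ 75.44°
|L| = 5 / 79.555 ≈ 0.06285
Gain = 20 log₁₀(0.06285) ≈ -24.03 dB
∠L = 0.00° − 75.44° = -75.44°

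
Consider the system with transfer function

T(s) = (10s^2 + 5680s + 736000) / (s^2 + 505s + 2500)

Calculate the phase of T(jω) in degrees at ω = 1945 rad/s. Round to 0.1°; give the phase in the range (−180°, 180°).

-2.0°

Substitute s = j1945:
Numerator: 10(j1945)^2 + 5680(j1945) + 736000 = -37094250 + j11047600
Denominator: (j1945)^2 + 505(j1945) + 2500 = -3780525 + j982225
|N| = √(37094250² + 11047600²) ≈ 3.8704e+07, ∠N ≈ 163.42°
|D| = √(3780525² + 982225²) ≈ 3.906e+06, ∠D ≈ 165.44°
∠T = 163.42° − 165.44° = -2.02°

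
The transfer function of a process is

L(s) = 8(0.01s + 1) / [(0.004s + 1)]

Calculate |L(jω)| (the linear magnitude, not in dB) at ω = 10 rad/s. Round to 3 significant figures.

8.03

At ω = 10 rad/s:
zero (1 + j10·0.01) = 1 + j0.1 → |·| ≈ 1.005, ∠ ≈ 5.71°
pole (1 + j10·0.004) = 1 + j0.04 → |·| ≈ 1.0008, ∠ ≈ 2.29°
|L| = 8 · 1.005 / (1.0008) ≈ 8.0336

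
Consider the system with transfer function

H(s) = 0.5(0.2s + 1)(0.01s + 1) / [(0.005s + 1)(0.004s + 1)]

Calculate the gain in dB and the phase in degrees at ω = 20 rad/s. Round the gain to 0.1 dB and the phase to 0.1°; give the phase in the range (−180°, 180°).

6.4 dB, 77.0°

At ω = 20 rad/s:
zero (1 + j20·0.2) = 1 + j4 → |·| ≈ 4.1231, ∠ ≈ 75.96°
zero (1 + j20·0.01) = 1 + j0.2 → |·| ≈ 1.0198, ∠ ≈ 11.31°
pole (1 + j20·0.005) = 1 + j0.1 → |·| ≈ 1.005, ∠ ≈ 5.71°
pole (1 + j20·0.004) = 1 + j0.08 → |·| ≈ 1.0032, ∠ ≈ 4.57°
|H| = 0.5 · 4.1231 · 1.0198 / (1.005 · 1.0032) ≈ 2.0852
Gain = 20 log₁₀(2.0852) ≈ 6.38 dB
∠H = (75.96° + 11.31°) − (5.71° + 4.57°) = 76.99°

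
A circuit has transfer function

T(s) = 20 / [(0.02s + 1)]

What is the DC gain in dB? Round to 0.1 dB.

T(0) = 20 · 1 / 1 = 20
20 log₁₀(20) ≈ 26.02 dB

26.0 dB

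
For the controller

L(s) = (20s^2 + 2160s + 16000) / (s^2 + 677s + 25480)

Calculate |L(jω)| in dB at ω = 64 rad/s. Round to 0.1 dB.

Substitute s = j64:
Numerator: 20(j64)^2 + 2160(j64) + 16000 = -65920 + j138240
Denominator: (j64)^2 + 677(j64) + 25480 = 21384 + j43328
|N| = √(65920² + 138240²) ≈ 1.5315e+05, ∠N ≈ 115.49°
|D| = √(21384² + 43328²) ≈ 48318, ∠D ≈ 63.73°
|L| = 1.5315e+05 / 48318 ≈ 3.1696
Gain = 20 log₁₀(3.1696) ≈ 10.02 dB

10.0 dB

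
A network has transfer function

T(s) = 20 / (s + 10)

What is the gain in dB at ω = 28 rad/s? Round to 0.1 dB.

-3.4 dB

Substitute s = j28:
Numerator: 20 = 20 + j0
Denominator: (j28) + 10 = 10 + j28
|N| = √(20² + 0²) ≈ 20, ∠N ≈ 0.00°
|D| = √(10² + 28²) ≈ 29.732, ∠D ≈ 70.35°
|T| = 20 / 29.732 ≈ 0.67268
Gain = 20 log₁₀(0.67268) ≈ -3.44 dB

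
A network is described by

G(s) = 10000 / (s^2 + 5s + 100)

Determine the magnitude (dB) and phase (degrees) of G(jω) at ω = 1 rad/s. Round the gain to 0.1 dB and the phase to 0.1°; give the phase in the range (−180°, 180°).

At s = jω = j1:
quadratic: (j1)² + 5·j1 + 100 = 99 + j5 → |·| ≈ 99.126, ∠ ≈ 2.89°
|G| = 10000 / 99.126 ≈ 100.88
Gain = 20 log₁₀(100.88) ≈ 40.08 dB
∠G = 0.00° − 2.89° = -2.89°

40.1 dB, -2.9°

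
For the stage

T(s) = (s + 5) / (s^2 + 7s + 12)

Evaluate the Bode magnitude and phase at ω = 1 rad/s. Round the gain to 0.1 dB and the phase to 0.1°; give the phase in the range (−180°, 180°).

-8.2 dB, -21.2°

Substitute s = j1:
Numerator: (j1) + 5 = 5 + j1
Denominator: (j1)^2 + 7(j1) + 12 = 11 + j7
|N| = √(5² + 1²) ≈ 5.099, ∠N ≈ 11.31°
|D| = √(11² + 7²) ≈ 13.038, ∠D ≈ 32.47°
|T| = 5.099 / 13.038 ≈ 0.39109
Gain = 20 log₁₀(0.39109) ≈ -8.15 dB
∠T = 11.31° − 32.47° = -21.16°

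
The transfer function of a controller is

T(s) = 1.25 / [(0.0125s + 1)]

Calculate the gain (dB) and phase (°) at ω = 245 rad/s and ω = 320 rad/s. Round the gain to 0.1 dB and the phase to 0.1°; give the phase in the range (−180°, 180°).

At ω = 245 rad/s:
pole (1 + j245·0.0125) = 1 + j3.0625 → |·| ≈ 3.2216, ∠ ≈ 71.92°
|T| = 1.25 · 1 / (3.2216) ≈ 0.38801
Gain = 20 log₁₀(0.38801) ≈ -8.22 dB
∠T = (0°) − (71.92°) = -71.92°

At ω = 320 rad/s:
pole (1 + j320·0.0125) = 1 + j4 → |·| ≈ 4.1231, ∠ ≈ 75.96°
|T| = 1.25 · 1 / (4.1231) ≈ 0.30317
Gain = 20 log₁₀(0.30317) ≈ -10.37 dB
∠T = (0°) − (75.96°) = -75.96°

ω = 245: -8.2 dB, -71.9°; ω = 320: -10.4 dB, -76.0°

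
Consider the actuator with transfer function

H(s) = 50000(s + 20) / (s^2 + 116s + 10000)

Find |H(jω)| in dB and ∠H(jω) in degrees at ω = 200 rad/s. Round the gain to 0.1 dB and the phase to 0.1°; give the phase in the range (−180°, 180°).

48.5 dB, -58.0°

At s = jω = j200:
zero (s+20): 20 + j200 → |·| = √(20²+200²) = √40400 ≈ 201, ∠ = arctan(200/20) ≈ 84.29°
quadratic: (j200)² + 116·j200 + 10000 = -30000 + j23200 → |·| ≈ 37924, ∠ ≈ 142.28°
|H| = 50000 · 201 / 37924 ≈ 265
Gain = 20 log₁₀(265) ≈ 48.46 dB
∠H = 84.29° − 142.28° = -57.99°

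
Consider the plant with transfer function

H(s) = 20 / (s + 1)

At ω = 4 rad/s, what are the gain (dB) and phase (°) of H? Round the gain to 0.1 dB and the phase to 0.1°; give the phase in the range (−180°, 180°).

Substitute s = j4:
Numerator: 20 = 20 + j0
Denominator: (j4) + 1 = 1 + j4
|N| = √(20² + 0²) ≈ 20, ∠N ≈ 0.00°
|D| = √(1² + 4²) ≈ 4.1231, ∠D ≈ 75.96°
|H| = 20 / 4.1231 ≈ 4.8507
Gain = 20 log₁₀(4.8507) ≈ 13.72 dB
∠H = 0.00° − 75.96° = -75.96°

13.7 dB, -76.0°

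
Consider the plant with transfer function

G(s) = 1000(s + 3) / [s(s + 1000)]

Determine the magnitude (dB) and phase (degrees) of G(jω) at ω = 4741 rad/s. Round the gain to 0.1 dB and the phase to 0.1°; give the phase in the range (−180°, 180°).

-13.7 dB, -78.1°

At s = jω = j4741:
zero (s+3): 3 + j4741 → |·| = √(3²+4741²) = √22477090 ≈ 4741, ∠ = arctan(4741/3) ≈ 89.96°
pole (s+1000): 1000 + j4741 → |·| = √(1000²+4741²) = √23477081 ≈ 4845.3, ∠ = arctan(4741/1000) ≈ 78.09°
pole at origin: |s| = 4741, ∠ = 90.00° (in denominator)
|G| = 1000 · 4741 / 2.2972e+07 ≈ 0.20638
Gain = 20 log₁₀(0.20638) ≈ -13.71 dB
∠G = 89.96° − 168.09° = -78.13°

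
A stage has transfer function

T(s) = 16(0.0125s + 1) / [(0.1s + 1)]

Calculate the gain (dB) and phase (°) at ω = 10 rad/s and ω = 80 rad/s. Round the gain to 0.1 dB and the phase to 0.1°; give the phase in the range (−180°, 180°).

ω = 10: 21.1 dB, -37.9°; ω = 80: 9.0 dB, -37.9°

At ω = 10 rad/s:
zero (1 + j10·0.0125) = 1 + j0.125 → |·| ≈ 1.0078, ∠ ≈ 7.13°
pole (1 + j10·0.1) = 1 + j1 → |·| ≈ 1.4142, ∠ ≈ 45.00°
|T| = 16 · 1.0078 / (1.4142) ≈ 11.402
Gain = 20 log₁₀(11.402) ≈ 21.14 dB
∠T = (7.13°) − (45.00°) = -37.87°

At ω = 80 rad/s:
zero (1 + j80·0.0125) = 1 + j1 → |·| ≈ 1.4142, ∠ ≈ 45.00°
pole (1 + j80·0.1) = 1 + j8 → |·| ≈ 8.0623, ∠ ≈ 82.87°
|T| = 16 · 1.4142 / (8.0623) ≈ 2.8065
Gain = 20 log₁₀(2.8065) ≈ 8.96 dB
∠T = (45.00°) − (82.87°) = -37.87°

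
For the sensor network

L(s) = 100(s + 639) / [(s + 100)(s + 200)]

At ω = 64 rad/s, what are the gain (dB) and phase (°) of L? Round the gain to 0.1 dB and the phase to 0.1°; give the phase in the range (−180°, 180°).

8.2 dB, -44.6°

At s = jω = j64:
zero (s+639): 639 + j64 → |·| = √(639²+64²) = √412417 ≈ 642.2, ∠ = arctan(64/639) ≈ 5.72°
pole (s+100): 100 + j64 → |·| = √(100²+64²) = √14096 ≈ 118.73, ∠ = arctan(64/100) ≈ 32.62°
pole (s+200): 200 + j64 → |·| = √(200²+64²) = √44096 ≈ 209.99, ∠ = arctan(64/200) ≈ 17.74°
|L| = 100 · 642.2 / 24932 ≈ 2.5758
Gain = 20 log₁₀(2.5758) ≈ 8.22 dB
∠L = 5.72° − 50.36° = -44.64°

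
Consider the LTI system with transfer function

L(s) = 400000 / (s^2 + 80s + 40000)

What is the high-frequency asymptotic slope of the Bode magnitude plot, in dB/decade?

Each pole contributes −20 dB/decade at high frequency; each zero contributes +20 dB/decade.
Net: 0 zero(s) − 2 pole(s) → -40 dB/decade.

-40 dB/decade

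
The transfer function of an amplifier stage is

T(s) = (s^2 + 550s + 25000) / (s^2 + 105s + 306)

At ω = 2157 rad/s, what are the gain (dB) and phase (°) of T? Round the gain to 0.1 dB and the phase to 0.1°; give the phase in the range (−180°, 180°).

0.2 dB, -11.6°

Substitute s = j2157:
Numerator: (j2157)^2 + 550(j2157) + 25000 = -4627649 + j1186350
Denominator: (j2157)^2 + 105(j2157) + 306 = -4652343 + j226485
|N| = √(4627649² + 1186350²) ≈ 4.7773e+06, ∠N ≈ 165.62°
|D| = √(4652343² + 226485²) ≈ 4.6579e+06, ∠D ≈ 177.21°
|T| = 4.7773e+06 / 4.6579e+06 ≈ 1.0256
Gain = 20 log₁₀(1.0256) ≈ 0.22 dB
∠T = 165.62° − 177.21° = -11.59°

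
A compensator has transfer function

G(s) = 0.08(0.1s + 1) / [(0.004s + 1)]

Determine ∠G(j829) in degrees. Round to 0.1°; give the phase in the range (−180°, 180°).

At ω = 829 rad/s:
zero (1 + j829·0.1) = 1 + j82.9 → |·| ≈ 82.906, ∠ ≈ 89.31°
pole (1 + j829·0.004) = 1 + j3.316 → |·| ≈ 3.4635, ∠ ≈ 73.22°
∠G = (89.31°) − (73.22°) = 16.09°

16.1°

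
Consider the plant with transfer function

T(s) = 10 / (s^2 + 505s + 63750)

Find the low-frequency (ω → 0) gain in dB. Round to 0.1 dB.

T(0) = 10 / 63750 ≈ 0.00015686
20 log₁₀(0.00015686) ≈ -76.09 dB

-76.1 dB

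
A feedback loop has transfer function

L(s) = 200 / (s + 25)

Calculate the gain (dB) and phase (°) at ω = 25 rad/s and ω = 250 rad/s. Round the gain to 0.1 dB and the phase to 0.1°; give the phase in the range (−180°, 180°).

ω = 25: 15.1 dB, -45.0°; ω = 250: -2.0 dB, -84.3°

Substitute s = j25:
Numerator: 200 = 200 + j0
Denominator: (j25) + 25 = 25 + j25
|N| = √(200² + 0²) ≈ 200, ∠N ≈ 0.00°
|D| = √(25² + 25²) ≈ 35.355, ∠D ≈ 45.00°
|L| = 200 / 35.355 ≈ 5.6569
Gain = 20 log₁₀(5.6569) ≈ 15.05 dB
∠L = 0.00° − 45.00° = -45.00°

Substitute s = j250:
Numerator: 200 = 200 + j0
Denominator: (j250) + 25 = 25 + j250
|N| = √(200² + 0²) ≈ 200, ∠N ≈ 0.00°
|D| = √(25² + 250²) ≈ 251.25, ∠D ≈ 84.29°
|L| = 200 / 251.25 ≈ 0.79602
Gain = 20 log₁₀(0.79602) ≈ -1.98 dB
∠L = 0.00° − 84.29° = -84.29°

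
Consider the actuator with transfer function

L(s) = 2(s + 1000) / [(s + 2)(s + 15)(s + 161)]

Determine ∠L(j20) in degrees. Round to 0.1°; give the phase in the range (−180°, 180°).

-143.4°

At s = jω = j20:
zero (s+1000): 1000 + j20 → |·| = √(1000²+20²) = √1000400 ≈ 1000.2, ∠ = arctan(20/1000) ≈ 1.15°
pole (s+2): 2 + j20 → |·| = √(2²+20²) = √404 ≈ 20.1, ∠ = arctan(20/2) ≈ 84.29°
pole (s+15): 15 + j20 → |·| = √(15²+20²) = √625 ≈ 25, ∠ = arctan(20/15) ≈ 53.13°
pole (s+161): 161 + j20 → |·| = √(161²+20²) = √26321 ≈ 162.24, ∠ = arctan(20/161) ≈ 7.08°
∠L = 1.15° − 144.50° = -143.35°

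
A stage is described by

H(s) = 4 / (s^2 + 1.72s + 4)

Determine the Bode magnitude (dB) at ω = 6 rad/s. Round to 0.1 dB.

At s = jω = j6:
quadratic: (j6)² + 1.72·j6 + 4 = -32 + j10.32 → |·| ≈ 33.623, ∠ ≈ 162.13°
|H| = 4 / 33.623 ≈ 0.11897
Gain = 20 log₁₀(0.11897) ≈ -18.49 dB

-18.5 dB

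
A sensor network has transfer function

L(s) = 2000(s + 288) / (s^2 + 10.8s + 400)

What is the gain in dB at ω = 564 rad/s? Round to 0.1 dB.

12.0 dB

At s = jω = j564:
zero (s+288): 288 + j564 → |·| = √(288²+564²) = √401040 ≈ 633.28, ∠ = arctan(564/288) ≈ 62.95°
quadratic: (j564)² + 10.8·j564 + 400 = -317696 + j6091.2 → |·| ≈ 3.1775e+05, ∠ ≈ 178.90°
|L| = 2000 · 633.28 / 3.1775e+05 ≈ 3.986
Gain = 20 log₁₀(3.986) ≈ 12.01 dB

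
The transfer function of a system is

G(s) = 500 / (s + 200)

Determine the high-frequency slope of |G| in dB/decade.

-20 dB/decade

Each pole contributes −20 dB/decade at high frequency; each zero contributes +20 dB/decade.
Net: 0 zero(s) − 1 pole(s) → -20 dB/decade.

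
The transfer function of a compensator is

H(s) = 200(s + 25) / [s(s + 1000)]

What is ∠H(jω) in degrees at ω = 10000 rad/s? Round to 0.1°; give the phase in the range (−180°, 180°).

-84.4°

At s = jω = j10000:
zero (s+25): 25 + j10000 → |·| = √(25²+10000²) = √100000625 ≈ 10000, ∠ = arctan(10000/25) ≈ 89.86°
pole (s+1000): 1000 + j10000 → |·| = √(1000²+10000²) = √101000000 ≈ 10050, ∠ = arctan(10000/1000) ≈ 84.29°
pole at origin: |s| = 10000, ∠ = 90.00° (in denominator)
∠H = 89.86° − 174.29° = -84.43°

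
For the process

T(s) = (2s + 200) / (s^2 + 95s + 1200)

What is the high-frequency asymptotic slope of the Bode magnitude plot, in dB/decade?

-20 dB/decade

Each pole contributes −20 dB/decade at high frequency; each zero contributes +20 dB/decade.
Net: 1 zero(s) − 2 pole(s) → -20 dB/decade.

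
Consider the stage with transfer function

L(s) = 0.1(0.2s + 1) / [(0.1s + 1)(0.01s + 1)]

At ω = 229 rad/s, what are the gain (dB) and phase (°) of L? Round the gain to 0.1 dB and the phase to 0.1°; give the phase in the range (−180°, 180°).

At ω = 229 rad/s:
zero (1 + j229·0.2) = 1 + j45.8 → |·| ≈ 45.811, ∠ ≈ 88.75°
pole (1 + j229·0.1) = 1 + j22.9 → |·| ≈ 22.922, ∠ ≈ 87.50°
pole (1 + j229·0.01) = 1 + j2.29 → |·| ≈ 2.4988, ∠ ≈ 66.41°
|L| = 0.1 · 45.811 / (22.922 · 2.4988) ≈ 0.079981
Gain = 20 log₁₀(0.079981) ≈ -21.94 dB
∠L = (88.75°) − (87.50° + 66.41°) = -65.16°

-21.9 dB, -65.2°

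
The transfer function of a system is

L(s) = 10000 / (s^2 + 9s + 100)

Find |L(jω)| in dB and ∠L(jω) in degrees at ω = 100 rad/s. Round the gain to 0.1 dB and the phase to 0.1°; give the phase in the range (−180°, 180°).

At s = jω = j100:
quadratic: (j100)² + 9·j100 + 100 = -9900 + j900 → |·| ≈ 9940.8, ∠ ≈ 174.81°
|L| = 10000 / 9940.8 ≈ 1.006
Gain = 20 log₁₀(1.006) ≈ 0.05 dB
∠L = 0.00° − 174.81° = -174.81°

0.1 dB, -174.8°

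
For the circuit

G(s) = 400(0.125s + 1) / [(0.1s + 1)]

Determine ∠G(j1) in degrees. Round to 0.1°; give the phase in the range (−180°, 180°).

1.4°

At ω = 1 rad/s:
zero (1 + j1·0.125) = 1 + j0.125 → |·| ≈ 1.0078, ∠ ≈ 7.13°
pole (1 + j1·0.1) = 1 + j0.1 → |·| ≈ 1.005, ∠ ≈ 5.71°
∠G = (7.13°) − (5.71°) = 1.42°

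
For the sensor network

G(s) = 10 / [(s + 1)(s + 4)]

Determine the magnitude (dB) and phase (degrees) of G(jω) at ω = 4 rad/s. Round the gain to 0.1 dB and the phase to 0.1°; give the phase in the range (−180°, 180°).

-7.4 dB, -121.0°

At s = jω = j4:
pole (s+1): 1 + j4 → |·| = √(1²+4²) = √17 ≈ 4.1231, ∠ = arctan(4/1) ≈ 75.96°
pole (s+4): 4 + j4 → |·| = √(4²+4²) = √32 ≈ 5.6569, ∠ = arctan(4/4) ≈ 45.00°
|G| = 10 / 23.324 ≈ 0.42874
Gain = 20 log₁₀(0.42874) ≈ -7.36 dB
∠G = 0.00° − 120.96° = -120.96°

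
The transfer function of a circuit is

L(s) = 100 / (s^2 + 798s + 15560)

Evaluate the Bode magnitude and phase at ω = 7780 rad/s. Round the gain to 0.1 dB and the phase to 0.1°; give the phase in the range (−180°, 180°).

Substitute s = j7780:
Numerator: 100 = 100 + j0
Denominator: (j7780)^2 + 798(j7780) + 15560 = -60512840 + j6208440
|N| = √(100² + 0²) ≈ 100, ∠N ≈ 0.00°
|D| = √(60512840² + 6208440²) ≈ 6.083e+07, ∠D ≈ 174.14°
|L| = 100 / 6.083e+07 ≈ 1.6439e-06
Gain = 20 log₁₀(1.6439e-06) ≈ -115.68 dB
∠L = 0.00° − 174.14° = -174.14°

-115.7 dB, -174.1°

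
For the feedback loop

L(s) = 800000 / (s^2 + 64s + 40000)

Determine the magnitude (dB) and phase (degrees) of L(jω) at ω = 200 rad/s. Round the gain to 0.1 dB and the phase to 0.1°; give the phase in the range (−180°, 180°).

At s = jω = j200:
quadratic: (j200)² + 64·j200 + 40000 = 0 + j12800 → |·| ≈ 12800, ∠ ≈ 90.00°
|L| = 800000 / 12800 ≈ 62.5
Gain = 20 log₁₀(62.5) ≈ 35.92 dB
∠L = 0.00° − 90.00° = -90.00°

35.9 dB, -90.0°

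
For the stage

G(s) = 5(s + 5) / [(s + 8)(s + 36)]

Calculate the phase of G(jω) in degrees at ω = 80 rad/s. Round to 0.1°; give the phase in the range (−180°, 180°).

-63.6°

At s = jω = j80:
zero (s+5): 5 + j80 → |·| = √(5²+80²) = √6425 ≈ 80.156, ∠ = arctan(80/5) ≈ 86.42°
pole (s+8): 8 + j80 → |·| = √(8²+80²) = √6464 ≈ 80.399, ∠ = arctan(80/8) ≈ 84.29°
pole (s+36): 36 + j80 → |·| = √(36²+80²) = √7696 ≈ 87.727, ∠ = arctan(80/36) ≈ 65.77°
∠G = 86.42° − 150.06° = -63.64°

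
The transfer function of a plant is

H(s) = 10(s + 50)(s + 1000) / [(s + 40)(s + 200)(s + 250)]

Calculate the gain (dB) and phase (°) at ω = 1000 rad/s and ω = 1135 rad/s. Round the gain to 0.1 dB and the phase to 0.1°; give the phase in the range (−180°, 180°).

ω = 1000: -37.4 dB, -110.2°; ω = 1135: -38.9 dB, -109.5°

At s = jω = j1000:
zero (s+50): 50 + j1000 → |·| = √(50²+1000²) = √1002500 ≈ 1001.2, ∠ = arctan(1000/50) ≈ 87.14°
zero (s+1000): 1000 + j1000 → |·| = √(1000²+1000²) = √2000000 ≈ 1414.2, ∠ = arctan(1000/1000) ≈ 45.00°
pole (s+40): 40 + j1000 → |·| = √(40²+1000²) = √1001600 ≈ 1000.8, ∠ = arctan(1000/40) ≈ 87.71°
pole (s+200): 200 + j1000 → |·| = √(200²+1000²) = √1040000 ≈ 1019.8, ∠ = arctan(1000/200) ≈ 78.69°
pole (s+250): 250 + j1000 → |·| = √(250²+1000²) = √1062500 ≈ 1030.8, ∠ = arctan(1000/250) ≈ 75.96°
|H| = 10 · 1.4159e+06 / 1.0521e+09 ≈ 0.013458
Gain = 20 log₁₀(0.013458) ≈ -37.42 dB
∠H = 132.14° − 242.36° = -110.22°

At s = jω = j1135:
zero (s+50): 50 + j1135 → |·| = √(50²+1135²) = √1290725 ≈ 1136.1, ∠ = arctan(1135/50) ≈ 87.48°
zero (s+1000): 1000 + j1135 → |·| = √(1000²+1135²) = √2288225 ≈ 1512.7, ∠ = arctan(1135/1000) ≈ 48.62°
pole (s+40): 40 + j1135 → |·| = √(40²+1135²) = √1289825 ≈ 1135.7, ∠ = arctan(1135/40) ≈ 87.98°
pole (s+200): 200 + j1135 → |·| = √(200²+1135²) = √1328225 ≈ 1152.5, ∠ = arctan(1135/200) ≈ 80.01°
pole (s+250): 250 + j1135 → |·| = √(250²+1135²) = √1350725 ≈ 1162.2, ∠ = arctan(1135/250) ≈ 77.58°
|H| = 10 · 1.7186e+06 / 1.5212e+09 ≈ 0.011298
Gain = 20 log₁₀(0.011298) ≈ -38.94 dB
∠H = 136.10° − 245.57° = -109.47°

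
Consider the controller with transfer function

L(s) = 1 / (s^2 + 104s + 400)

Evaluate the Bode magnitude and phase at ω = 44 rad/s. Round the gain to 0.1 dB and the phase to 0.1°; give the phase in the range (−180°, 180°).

Substitute s = j44:
Numerator: 1 = 1 + j0
Denominator: (j44)^2 + 104(j44) + 400 = -1536 + j4576
|N| = √(1² + 0²) ≈ 1, ∠N ≈ 0.00°
|D| = √(1536² + 4576²) ≈ 4826.9, ∠D ≈ 108.56°
|L| = 1 / 4826.9 ≈ 0.00020717
Gain = 20 log₁₀(0.00020717) ≈ -73.67 dB
∠L = 0.00° − 108.56° = -108.56°

-73.7 dB, -108.6°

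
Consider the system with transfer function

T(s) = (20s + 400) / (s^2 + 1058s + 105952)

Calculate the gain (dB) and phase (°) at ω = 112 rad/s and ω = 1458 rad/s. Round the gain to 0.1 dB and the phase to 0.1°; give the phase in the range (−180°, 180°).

Substitute s = j112:
Numerator: 20(j112) + 400 = 400 + j2240
Denominator: (j112)^2 + 1058(j112) + 105952 = 93408 + j118496
|N| = √(400² + 2240²) ≈ 2275.4, ∠N ≈ 79.88°
|D| = √(93408² + 118496²) ≈ 1.5089e+05, ∠D ≈ 51.75°
|T| = 2275.4 / 1.5089e+05 ≈ 0.01508
Gain = 20 log₁₀(0.01508) ≈ -36.43 dB
∠T = 79.88° − 51.75° = 28.13°

Substitute s = j1458:
Numerator: 20(j1458) + 400 = 400 + j29160
Denominator: (j1458)^2 + 1058(j1458) + 105952 = -2019812 + j1542564
|N| = √(400² + 29160²) ≈ 29163, ∠N ≈ 89.21°
|D| = √(2019812² + 1542564²) ≈ 2.5415e+06, ∠D ≈ 142.63°
|T| = 29163 / 2.5415e+06 ≈ 0.011475
Gain = 20 log₁₀(0.011475) ≈ -38.80 dB
∠T = 89.21° − 142.63° = -53.42°

ω = 112: -36.4 dB, 28.1°; ω = 1458: -38.8 dB, -53.4°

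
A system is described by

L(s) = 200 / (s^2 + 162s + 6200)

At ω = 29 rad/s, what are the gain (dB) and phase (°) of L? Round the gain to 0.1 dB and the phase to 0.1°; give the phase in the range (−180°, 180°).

Substitute s = j29:
Numerator: 200 = 200 + j0
Denominator: (j29)^2 + 162(j29) + 6200 = 5359 + j4698
|N| = √(200² + 0²) ≈ 200, ∠N ≈ 0.00°
|D| = √(5359² + 4698²) ≈ 7126.7, ∠D ≈ 41.24°
|L| = 200 / 7126.7 ≈ 0.028063
Gain = 20 log₁₀(0.028063) ≈ -31.04 dB
∠L = 0.00° − 41.24° = -41.24°

-31.0 dB, -41.2°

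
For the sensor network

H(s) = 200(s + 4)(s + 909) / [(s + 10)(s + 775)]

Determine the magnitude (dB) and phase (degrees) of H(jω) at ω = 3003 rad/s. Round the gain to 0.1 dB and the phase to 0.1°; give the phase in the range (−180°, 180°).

46.1 dB, -2.3°

At s = jω = j3003:
zero (s+4): 4 + j3003 → |·| = √(4²+3003²) = √9018025 ≈ 3003, ∠ = arctan(3003/4) ≈ 89.92°
zero (s+909): 909 + j3003 → |·| = √(909²+3003²) = √9844290 ≈ 3137.6, ∠ = arctan(3003/909) ≈ 73.16°
pole (s+10): 10 + j3003 → |·| = √(10²+3003²) = √9018109 ≈ 3003, ∠ = arctan(3003/10) ≈ 89.81°
pole (s+775): 775 + j3003 → |·| = √(775²+3003²) = √9618634 ≈ 3101.4, ∠ = arctan(3003/775) ≈ 75.53°
|H| = 200 · 9.4222e+06 / 9.3135e+06 ≈ 202.33
Gain = 20 log₁₀(202.33) ≈ 46.12 dB
∠H = 163.08° − 165.34° = -2.26°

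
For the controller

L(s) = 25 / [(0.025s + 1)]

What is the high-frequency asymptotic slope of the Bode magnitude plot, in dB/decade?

Each pole contributes −20 dB/decade at high frequency; each zero contributes +20 dB/decade.
Net: 0 zero(s) − 1 pole(s) → -20 dB/decade.

-20 dB/decade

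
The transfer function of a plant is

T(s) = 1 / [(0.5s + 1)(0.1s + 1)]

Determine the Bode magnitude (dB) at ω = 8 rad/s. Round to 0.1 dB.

-14.5 dB

At ω = 8 rad/s:
pole (1 + j8·0.5) = 1 + j4 → |·| ≈ 4.1231, ∠ ≈ 75.96°
pole (1 + j8·0.1) = 1 + j0.8 → |·| ≈ 1.2806, ∠ ≈ 38.66°
|T| = 1 · 1 / (4.1231 · 1.2806) ≈ 0.18939
Gain = 20 log₁₀(0.18939) ≈ -14.45 dB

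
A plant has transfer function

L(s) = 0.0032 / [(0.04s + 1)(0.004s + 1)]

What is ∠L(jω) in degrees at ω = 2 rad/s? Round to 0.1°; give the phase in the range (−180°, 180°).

-5.0°

At ω = 2 rad/s:
pole (1 + j2·0.04) = 1 + j0.08 → |·| ≈ 1.0032, ∠ ≈ 4.57°
pole (1 + j2·0.004) = 1 + j0.008 → |·| ≈ 1, ∠ ≈ 0.46°
∠L = (0°) − (4.57° + 0.46°) = -5.03°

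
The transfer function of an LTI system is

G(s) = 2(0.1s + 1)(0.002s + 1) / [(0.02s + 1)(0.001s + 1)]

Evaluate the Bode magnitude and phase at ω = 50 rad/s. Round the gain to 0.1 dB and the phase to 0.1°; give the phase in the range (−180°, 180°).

17.2 dB, 36.5°

At ω = 50 rad/s:
zero (1 + j50·0.1) = 1 + j5 → |·| ≈ 5.099, ∠ ≈ 78.69°
zero (1 + j50·0.002) = 1 + j0.1 → |·| ≈ 1.005, ∠ ≈ 5.71°
pole (1 + j50·0.02) = 1 + j1 → |·| ≈ 1.4142, ∠ ≈ 45.00°
pole (1 + j50·0.001) = 1 + j0.05 → |·| ≈ 1.0012, ∠ ≈ 2.86°
|G| = 2 · 5.099 · 1.005 / (1.4142 · 1.0012) ≈ 7.2385
Gain = 20 log₁₀(7.2385) ≈ 17.19 dB
∠G = (78.69° + 5.71°) − (45.00° + 2.86°) = 36.54°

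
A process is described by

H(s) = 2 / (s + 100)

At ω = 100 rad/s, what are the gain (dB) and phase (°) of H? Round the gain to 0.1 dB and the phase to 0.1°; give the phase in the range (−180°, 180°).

-37.0 dB, -45.0°

At s = jω = j100:
pole (s+100): 100 + j100 → |·| = √(100²+100²) = √20000 ≈ 141.42, ∠ = arctan(100/100) ≈ 45.00°
|H| = 2 / 141.42 ≈ 0.014142
Gain = 20 log₁₀(0.014142) ≈ -36.99 dB
∠H = 0.00° − 45.00° = -45.00°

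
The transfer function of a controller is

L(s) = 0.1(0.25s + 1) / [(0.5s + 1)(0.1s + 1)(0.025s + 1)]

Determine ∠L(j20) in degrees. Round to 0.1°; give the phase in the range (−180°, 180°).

At ω = 20 rad/s:
zero (1 + j20·0.25) = 1 + j5 → |·| ≈ 5.099, ∠ ≈ 78.69°
pole (1 + j20·0.5) = 1 + j10 → |·| ≈ 10.05, ∠ ≈ 84.29°
pole (1 + j20·0.1) = 1 + j2 → |·| ≈ 2.2361, ∠ ≈ 63.43°
pole (1 + j20·0.025) = 1 + j0.5 → |·| ≈ 1.118, ∠ ≈ 26.57°
∠L = (78.69°) − (84.29° + 63.43° + 26.57°) = -95.60°

-95.6°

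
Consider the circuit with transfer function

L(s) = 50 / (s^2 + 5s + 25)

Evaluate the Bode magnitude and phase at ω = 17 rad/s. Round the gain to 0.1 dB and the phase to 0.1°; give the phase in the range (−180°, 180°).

At s = jω = j17:
quadratic: (j17)² + 5·j17 + 25 = -264 + j85 → |·| ≈ 277.35, ∠ ≈ 162.15°
|L| = 50 / 277.35 ≈ 0.18028
Gain = 20 log₁₀(0.18028) ≈ -14.88 dB
∠L = 0.00° − 162.15° = -162.15°

-14.9 dB, -162.2°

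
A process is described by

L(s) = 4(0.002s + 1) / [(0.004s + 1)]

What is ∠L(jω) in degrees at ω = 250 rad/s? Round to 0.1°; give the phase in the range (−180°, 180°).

At ω = 250 rad/s:
zero (1 + j250·0.002) = 1 + j0.5 → |·| ≈ 1.118, ∠ ≈ 26.57°
pole (1 + j250·0.004) = 1 + j1 → |·| ≈ 1.4142, ∠ ≈ 45.00°
∠L = (26.57°) − (45.00°) = -18.43°

-18.4°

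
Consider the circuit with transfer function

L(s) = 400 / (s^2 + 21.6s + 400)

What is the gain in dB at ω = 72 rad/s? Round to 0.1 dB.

-22.0 dB

At s = jω = j72:
quadratic: (j72)² + 21.6·j72 + 400 = -4784 + j1555.2 → |·| ≈ 5030.4, ∠ ≈ 161.99°
|L| = 400 / 5030.4 ≈ 0.079517
Gain = 20 log₁₀(0.079517) ≈ -21.99 dB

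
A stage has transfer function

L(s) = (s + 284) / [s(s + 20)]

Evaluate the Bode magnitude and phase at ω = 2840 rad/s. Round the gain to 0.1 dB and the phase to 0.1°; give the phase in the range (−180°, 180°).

At s = jω = j2840:
zero (s+284): 284 + j2840 → |·| = √(284²+2840²) = √8146256 ≈ 2854.2, ∠ = arctan(2840/284) ≈ 84.29°
pole (s+20): 20 + j2840 → |·| = √(20²+2840²) = √8066000 ≈ 2840.1, ∠ = arctan(2840/20) ≈ 89.60°
pole at origin: |s| = 2840, ∠ = 90.00° (in denominator)
|L| = 1 · 2854.2 / 8.0659e+06 ≈ 0.00035386
Gain = 20 log₁₀(0.00035386) ≈ -69.02 dB
∠L = 84.29° − 179.60° = -95.31°

-69.0 dB, -95.3°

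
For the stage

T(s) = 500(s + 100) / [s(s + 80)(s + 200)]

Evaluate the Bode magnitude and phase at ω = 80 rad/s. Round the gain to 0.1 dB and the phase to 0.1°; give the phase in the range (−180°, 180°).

At s = jω = j80:
zero (s+100): 100 + j80 → |·| = √(100²+80²) = √16400 ≈ 128.06, ∠ = arctan(80/100) ≈ 38.66°
pole (s+80): 80 + j80 → |·| = √(80²+80²) = √12800 ≈ 113.14, ∠ = arctan(80/80) ≈ 45.00°
pole (s+200): 200 + j80 → |·| = √(200²+80²) = √46400 ≈ 215.41, ∠ = arctan(80/200) ≈ 21.80°
pole at origin: |s| = 80, ∠ = 90.00° (in denominator)
|T| = 500 · 128.06 / 1.9497e+06 ≈ 0.032841
Gain = 20 log₁₀(0.032841) ≈ -29.67 dB
∠T = 38.66° − 156.80° = -118.14°

-29.7 dB, -118.1°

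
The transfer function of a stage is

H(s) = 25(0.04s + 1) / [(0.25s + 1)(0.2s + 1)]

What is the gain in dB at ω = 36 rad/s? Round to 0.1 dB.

At ω = 36 rad/s:
zero (1 + j36·0.04) = 1 + j1.44 → |·| ≈ 1.7532, ∠ ≈ 55.22°
pole (1 + j36·0.25) = 1 + j9 → |·| ≈ 9.0554, ∠ ≈ 83.66°
pole (1 + j36·0.2) = 1 + j7.2 → |·| ≈ 7.2691, ∠ ≈ 82.09°
|H| = 25 · 1.7532 / (9.0554 · 7.2691) ≈ 0.66586
Gain = 20 log₁₀(0.66586) ≈ -3.53 dB

-3.5 dB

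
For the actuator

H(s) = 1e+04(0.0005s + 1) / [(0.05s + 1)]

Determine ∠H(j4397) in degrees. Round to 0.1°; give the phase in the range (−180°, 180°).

At ω = 4397 rad/s:
zero (1 + j4397·0.0005) = 1 + j2.1985 → |·| ≈ 2.4152, ∠ ≈ 65.54°
pole (1 + j4397·0.05) = 1 + j219.85 → |·| ≈ 219.85, ∠ ≈ 89.74°
∠H = (65.54°) − (89.74°) = -24.20°

-24.2°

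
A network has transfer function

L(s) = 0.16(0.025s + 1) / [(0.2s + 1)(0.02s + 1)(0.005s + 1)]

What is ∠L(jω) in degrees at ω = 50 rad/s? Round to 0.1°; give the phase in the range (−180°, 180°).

-92.0°

At ω = 50 rad/s:
zero (1 + j50·0.025) = 1 + j1.25 → |·| ≈ 1.6008, ∠ ≈ 51.34°
pole (1 + j50·0.2) = 1 + j10 → |·| ≈ 10.05, ∠ ≈ 84.29°
pole (1 + j50·0.02) = 1 + j1 → |·| ≈ 1.4142, ∠ ≈ 45.00°
pole (1 + j50·0.005) = 1 + j0.25 → |·| ≈ 1.0308, ∠ ≈ 14.04°
∠L = (51.34°) − (84.29° + 45.00° + 14.04°) = -91.99°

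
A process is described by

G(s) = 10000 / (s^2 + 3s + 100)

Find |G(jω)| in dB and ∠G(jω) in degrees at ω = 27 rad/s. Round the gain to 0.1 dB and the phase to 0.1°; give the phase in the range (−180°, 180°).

24.0 dB, -172.7°

At s = jω = j27:
quadratic: (j27)² + 3·j27 + 100 = -629 + j81 → |·| ≈ 634.19, ∠ ≈ 172.66°
|G| = 10000 / 634.19 ≈ 15.768
Gain = 20 log₁₀(15.768) ≈ 23.96 dB
∠G = 0.00° − 172.66° = -172.66°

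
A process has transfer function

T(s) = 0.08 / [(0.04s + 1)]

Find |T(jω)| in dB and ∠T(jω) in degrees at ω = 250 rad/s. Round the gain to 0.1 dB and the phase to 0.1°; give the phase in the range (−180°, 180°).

At ω = 250 rad/s:
pole (1 + j250·0.04) = 1 + j10 → |·| ≈ 10.05, ∠ ≈ 84.29°
|T| = 0.08 · 1 / (10.05) ≈ 0.0079602
Gain = 20 log₁₀(0.0079602) ≈ -41.98 dB
∠T = (0°) − (84.29°) = -84.29°

-42.0 dB, -84.3°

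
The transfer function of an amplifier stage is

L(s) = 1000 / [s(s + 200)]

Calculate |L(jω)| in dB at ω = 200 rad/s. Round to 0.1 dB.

At s = jω = j200:
pole (s+200): 200 + j200 → |·| = √(200²+200²) = √80000 ≈ 282.84, ∠ = arctan(200/200) ≈ 45.00°
pole at origin: |s| = 200, ∠ = 90.00° (in denominator)
|L| = 1000 / 56568 ≈ 0.017678
Gain = 20 log₁₀(0.017678) ≈ -35.05 dB

-35.1 dB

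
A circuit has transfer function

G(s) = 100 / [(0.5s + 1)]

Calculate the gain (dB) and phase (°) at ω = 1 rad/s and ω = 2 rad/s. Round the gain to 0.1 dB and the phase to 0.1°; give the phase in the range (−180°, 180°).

ω = 1: 39.0 dB, -26.6°; ω = 2: 37.0 dB, -45.0°

At ω = 1 rad/s:
pole (1 + j1·0.5) = 1 + j0.5 → |·| ≈ 1.118, ∠ ≈ 26.57°
|G| = 100 · 1 / (1.118) ≈ 89.445
Gain = 20 log₁₀(89.445) ≈ 39.03 dB
∠G = (0°) − (26.57°) = -26.57°

At ω = 2 rad/s:
pole (1 + j2·0.5) = 1 + j1 → |·| ≈ 1.4142, ∠ ≈ 45.00°
|G| = 100 · 1 / (1.4142) ≈ 70.711
Gain = 20 log₁₀(70.711) ≈ 36.99 dB
∠G = (0°) − (45.00°) = -45.00°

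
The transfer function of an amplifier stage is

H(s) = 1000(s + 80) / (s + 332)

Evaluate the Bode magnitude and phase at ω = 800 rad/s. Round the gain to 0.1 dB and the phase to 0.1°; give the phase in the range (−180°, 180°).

At s = jω = j800:
zero (s+80): 80 + j800 → |·| = √(80²+800²) = √646400 ≈ 803.99, ∠ = arctan(800/80) ≈ 84.29°
pole (s+332): 332 + j800 → |·| = √(332²+800²) = √750224 ≈ 866.15, ∠ = arctan(800/332) ≈ 67.46°
|H| = 1000 · 803.99 / 866.15 ≈ 928.23
Gain = 20 log₁₀(928.23) ≈ 59.35 dB
∠H = 84.29° − 67.46° = 16.83°

59.4 dB, 16.8°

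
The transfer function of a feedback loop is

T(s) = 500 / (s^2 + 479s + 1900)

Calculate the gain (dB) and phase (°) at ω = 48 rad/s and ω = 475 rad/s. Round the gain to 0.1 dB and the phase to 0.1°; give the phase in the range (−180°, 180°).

Substitute s = j48:
Numerator: 500 = 500 + j0
Denominator: (j48)^2 + 479(j48) + 1900 = -404 + j22992
|N| = √(500² + 0²) ≈ 500, ∠N ≈ 0.00°
|D| = √(404² + 22992²) ≈ 22996, ∠D ≈ 91.01°
|T| = 500 / 22996 ≈ 0.021743
Gain = 20 log₁₀(0.021743) ≈ -33.25 dB
∠T = 0.00° − 91.01° = -91.01°

Substitute s = j475:
Numerator: 500 = 500 + j0
Denominator: (j475)^2 + 479(j475) + 1900 = -223725 + j227525
|N| = √(500² + 0²) ≈ 500, ∠N ≈ 0.00°
|D| = √(223725² + 227525²) ≈ 3.1909e+05, ∠D ≈ 134.52°
|T| = 500 / 3.1909e+05 ≈ 0.001567
Gain = 20 log₁₀(0.001567) ≈ -56.10 dB
∠T = 0.00° − 134.52° = -134.52°

ω = 48: -33.3 dB, -91.0°; ω = 475: -56.1 dB, -134.5°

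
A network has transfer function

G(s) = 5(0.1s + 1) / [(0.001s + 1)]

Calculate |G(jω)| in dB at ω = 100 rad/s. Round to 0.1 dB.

At ω = 100 rad/s:
zero (1 + j100·0.1) = 1 + j10 → |·| ≈ 10.05, ∠ ≈ 84.29°
pole (1 + j100·0.001) = 1 + j0.1 → |·| ≈ 1.005, ∠ ≈ 5.71°
|G| = 5 · 10.05 / (1.005) ≈ 50
Gain = 20 log₁₀(50) ≈ 33.98 dB

34.0 dB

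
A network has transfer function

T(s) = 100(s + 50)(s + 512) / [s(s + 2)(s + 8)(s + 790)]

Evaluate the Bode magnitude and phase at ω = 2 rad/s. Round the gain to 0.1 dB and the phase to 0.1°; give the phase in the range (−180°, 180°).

36.8 dB, -146.7°

At s = jω = j2:
zero (s+50): 50 + j2 → |·| = √(50²+2²) = √2504 ≈ 50.04, ∠ = arctan(2/50) ≈ 2.29°
zero (s+512): 512 + j2 → |·| = √(512²+2²) = √262148 ≈ 512, ∠ = arctan(2/512) ≈ 0.22°
pole (s+2): 2 + j2 → |·| = √(2²+2²) = √8 ≈ 2.8284, ∠ = arctan(2/2) ≈ 45.00°
pole (s+8): 8 + j2 → |·| = √(8²+2²) = √68 ≈ 8.2462, ∠ = arctan(2/8) ≈ 14.04°
pole (s+790): 790 + j2 → |·| = √(790²+2²) = √624104 ≈ 790, ∠ = arctan(2/790) ≈ 0.15°
pole at origin: |s| = 2, ∠ = 90.00° (in denominator)
|T| = 100 · 25620 / 36851 ≈ 69.523
Gain = 20 log₁₀(69.523) ≈ 36.84 dB
∠T = 2.51° − 149.19° = -146.68°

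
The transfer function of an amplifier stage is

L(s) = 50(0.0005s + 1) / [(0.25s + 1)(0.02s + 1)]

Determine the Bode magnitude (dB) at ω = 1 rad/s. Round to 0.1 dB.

33.7 dB

At ω = 1 rad/s:
zero (1 + j1·0.0005) = 1 + j0.0005 → |·| ≈ 1, ∠ ≈ 0.03°
pole (1 + j1·0.25) = 1 + j0.25 → |·| ≈ 1.0308, ∠ ≈ 14.04°
pole (1 + j1·0.02) = 1 + j0.02 → |·| ≈ 1.0002, ∠ ≈ 1.15°
|L| = 50 · 1 / (1.0308 · 1.0002) ≈ 48.496
Gain = 20 log₁₀(48.496) ≈ 33.71 dB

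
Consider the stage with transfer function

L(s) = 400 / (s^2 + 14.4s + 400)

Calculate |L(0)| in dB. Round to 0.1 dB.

L(0) = 400 / 400 = 1
20 log₁₀(1) ≈ 0.00 dB

0.0 dB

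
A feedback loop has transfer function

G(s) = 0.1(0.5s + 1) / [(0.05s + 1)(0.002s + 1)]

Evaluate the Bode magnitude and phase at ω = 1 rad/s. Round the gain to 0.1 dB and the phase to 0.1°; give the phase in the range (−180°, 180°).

At ω = 1 rad/s:
zero (1 + j1·0.5) = 1 + j0.5 → |·| ≈ 1.118, ∠ ≈ 26.57°
pole (1 + j1·0.05) = 1 + j0.05 → |·| ≈ 1.0012, ∠ ≈ 2.86°
pole (1 + j1·0.002) = 1 + j0.002 → |·| ≈ 1, ∠ ≈ 0.11°
|G| = 0.1 · 1.118 / (1.0012 · 1) ≈ 0.11167
Gain = 20 log₁₀(0.11167) ≈ -19.04 dB
∠G = (26.57°) − (2.86° + 0.11°) = 23.60°

-19.0 dB, 23.6°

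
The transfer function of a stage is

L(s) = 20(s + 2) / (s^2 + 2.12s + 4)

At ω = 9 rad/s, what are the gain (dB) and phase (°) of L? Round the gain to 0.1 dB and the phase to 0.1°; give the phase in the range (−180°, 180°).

7.3 dB, -88.6°

At s = jω = j9:
zero (s+2): 2 + j9 → |·| = √(2²+9²) = √85 ≈ 9.2195, ∠ = arctan(9/2) ≈ 77.47°
quadratic: (j9)² + 2.12·j9 + 4 = -77 + j19.08 → |·| ≈ 79.329, ∠ ≈ 166.08°
|L| = 20 · 9.2195 / 79.329 ≈ 2.3244
Gain = 20 log₁₀(2.3244) ≈ 7.33 dB
∠L = 77.47° − 166.08° = -88.61°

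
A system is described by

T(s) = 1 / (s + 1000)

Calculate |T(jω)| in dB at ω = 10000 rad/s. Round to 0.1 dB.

-80.0 dB

Substitute s = j10000:
Numerator: 1 = 1 + j0
Denominator: (j10000) + 1000 = 1000 + j10000
|N| = √(1² + 0²) ≈ 1, ∠N ≈ 0.00°
|D| = √(1000² + 10000²) ≈ 10050, ∠D ≈ 84.29°
|T| = 1 / 10050 ≈ 9.9502e-05
Gain = 20 log₁₀(9.9502e-05) ≈ -80.04 dB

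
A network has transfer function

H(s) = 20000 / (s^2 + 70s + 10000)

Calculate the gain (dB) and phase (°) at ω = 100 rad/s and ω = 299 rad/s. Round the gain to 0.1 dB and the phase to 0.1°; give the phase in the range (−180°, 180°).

ω = 100: 9.1 dB, -90.0°; ω = 299: -12.3 dB, -165.2°

At s = jω = j100:
quadratic: (j100)² + 70·j100 + 10000 = 0 + j7000 → |·| ≈ 7000, ∠ ≈ 90.00°
|H| = 20000 / 7000 ≈ 2.8571
Gain = 20 log₁₀(2.8571) ≈ 9.12 dB
∠H = 0.00° − 90.00° = -90.00°

At s = jω = j299:
quadratic: (j299)² + 70·j299 + 10000 = -79401 + j20930 → |·| ≈ 82113, ∠ ≈ 165.23°
|H| = 20000 / 82113 ≈ 0.24357
Gain = 20 log₁₀(0.24357) ≈ -12.27 dB
∠H = 0.00° − 165.23° = -165.23°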